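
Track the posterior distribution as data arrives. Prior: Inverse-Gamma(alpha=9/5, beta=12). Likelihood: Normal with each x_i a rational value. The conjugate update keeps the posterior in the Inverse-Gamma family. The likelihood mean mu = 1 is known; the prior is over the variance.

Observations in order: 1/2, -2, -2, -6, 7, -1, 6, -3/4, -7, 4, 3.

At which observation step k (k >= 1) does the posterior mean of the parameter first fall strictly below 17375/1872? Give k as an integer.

k = 2

obs 1: x=1/2 → posterior Inverse-Gamma(23/10, 97/8)
obs 2: x=-2 → posterior Inverse-Gamma(14/5, 133/8)
obs 3: x=-2 → posterior Inverse-Gamma(33/10, 169/8)
obs 4: x=-6 → posterior Inverse-Gamma(19/5, 365/8)
obs 5: x=7 → posterior Inverse-Gamma(43/10, 509/8)
obs 6: x=-1 → posterior Inverse-Gamma(24/5, 525/8)
obs 7: x=6 → posterior Inverse-Gamma(53/10, 625/8)
obs 8: x=-3/4 → posterior Inverse-Gamma(29/5, 2549/32)
obs 9: x=-7 → posterior Inverse-Gamma(63/10, 3573/32)
obs 10: x=4 → posterior Inverse-Gamma(34/5, 3717/32)
obs 11: x=3 → posterior Inverse-Gamma(73/10, 3781/32)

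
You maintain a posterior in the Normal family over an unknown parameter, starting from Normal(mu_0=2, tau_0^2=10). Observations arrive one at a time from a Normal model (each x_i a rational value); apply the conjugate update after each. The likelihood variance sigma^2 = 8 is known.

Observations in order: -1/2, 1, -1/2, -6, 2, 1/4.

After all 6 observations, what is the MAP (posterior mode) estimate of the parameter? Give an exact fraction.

-43/136

obs 1: x=-1/2 → posterior Normal(11/18, 40/9)
obs 2: x=1 → posterior Normal(3/4, 20/7)
obs 3: x=-1/2 → posterior Normal(8/19, 40/19)
obs 4: x=-6 → posterior Normal(-11/12, 5/3)
obs 5: x=2 → posterior Normal(-12/29, 40/29)
obs 6: x=1/4 → posterior Normal(-43/136, 20/17)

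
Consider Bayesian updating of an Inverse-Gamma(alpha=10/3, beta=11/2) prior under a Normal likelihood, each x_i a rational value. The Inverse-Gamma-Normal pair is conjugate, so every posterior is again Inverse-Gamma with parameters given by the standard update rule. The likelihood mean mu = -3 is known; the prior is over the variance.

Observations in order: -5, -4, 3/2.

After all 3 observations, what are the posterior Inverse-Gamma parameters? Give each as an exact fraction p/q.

obs 1: x=-5 → posterior Inverse-Gamma(23/6, 15/2)
obs 2: x=-4 → posterior Inverse-Gamma(13/3, 8)
obs 3: x=3/2 → posterior Inverse-Gamma(29/6, 145/8)

alpha=29/6, beta=145/8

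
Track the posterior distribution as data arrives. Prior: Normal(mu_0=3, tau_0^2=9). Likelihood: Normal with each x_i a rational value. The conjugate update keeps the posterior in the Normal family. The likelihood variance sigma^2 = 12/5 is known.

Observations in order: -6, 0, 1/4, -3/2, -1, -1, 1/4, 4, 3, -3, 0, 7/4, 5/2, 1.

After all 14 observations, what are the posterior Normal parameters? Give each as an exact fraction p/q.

mu_0=63/856, tau_0^2=18/107

obs 1: x=-6 → posterior Normal(-78/19, 36/19)
obs 2: x=0 → posterior Normal(-39/17, 18/17)
obs 3: x=1/4 → posterior Normal(-297/196, 36/49)
obs 4: x=-3/2 → posterior Normal(-387/256, 9/16)
obs 5: x=-1 → posterior Normal(-447/316, 36/79)
obs 6: x=-1 → posterior Normal(-507/376, 18/47)
obs 7: x=1/4 → posterior Normal(-123/109, 36/109)
obs 8: x=4 → posterior Normal(-63/124, 9/31)
obs 9: x=3 → posterior Normal(-18/139, 36/139)
obs 10: x=-3 → posterior Normal(-9/22, 18/77)
obs 11: x=0 → posterior Normal(-63/169, 36/169)
obs 12: x=7/4 → posterior Normal(-147/736, 9/46)
obs 13: x=5/2 → posterior Normal(3/796, 36/199)
obs 14: x=1 → posterior Normal(63/856, 18/107)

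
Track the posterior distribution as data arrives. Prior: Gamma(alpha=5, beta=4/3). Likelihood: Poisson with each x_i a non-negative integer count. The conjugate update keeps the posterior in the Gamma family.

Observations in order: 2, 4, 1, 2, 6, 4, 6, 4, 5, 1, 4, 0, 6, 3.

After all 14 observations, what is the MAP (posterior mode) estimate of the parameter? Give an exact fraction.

obs 1: x=2 → posterior Gamma(7, 7/3)
obs 2: x=4 → posterior Gamma(11, 10/3)
obs 3: x=1 → posterior Gamma(12, 13/3)
obs 4: x=2 → posterior Gamma(14, 16/3)
obs 5: x=6 → posterior Gamma(20, 19/3)
obs 6: x=4 → posterior Gamma(24, 22/3)
obs 7: x=6 → posterior Gamma(30, 25/3)
obs 8: x=4 → posterior Gamma(34, 28/3)
obs 9: x=5 → posterior Gamma(39, 31/3)
obs 10: x=1 → posterior Gamma(40, 34/3)
obs 11: x=4 → posterior Gamma(44, 37/3)
obs 12: x=0 → posterior Gamma(44, 40/3)
obs 13: x=6 → posterior Gamma(50, 43/3)
obs 14: x=3 → posterior Gamma(53, 46/3)

78/23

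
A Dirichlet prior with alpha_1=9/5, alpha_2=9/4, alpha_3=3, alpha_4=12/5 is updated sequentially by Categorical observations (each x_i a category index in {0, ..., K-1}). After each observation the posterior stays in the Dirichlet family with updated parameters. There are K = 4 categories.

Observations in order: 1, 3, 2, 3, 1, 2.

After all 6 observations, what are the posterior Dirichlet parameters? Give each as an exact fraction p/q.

alpha_1=9/5, alpha_2=17/4, alpha_3=5, alpha_4=22/5

obs 1: x=1 → posterior Dirichlet(9/5, 13/4, 3, 12/5)
obs 2: x=3 → posterior Dirichlet(9/5, 13/4, 3, 17/5)
obs 3: x=2 → posterior Dirichlet(9/5, 13/4, 4, 17/5)
obs 4: x=3 → posterior Dirichlet(9/5, 13/4, 4, 22/5)
obs 5: x=1 → posterior Dirichlet(9/5, 17/4, 4, 22/5)
obs 6: x=2 → posterior Dirichlet(9/5, 17/4, 5, 22/5)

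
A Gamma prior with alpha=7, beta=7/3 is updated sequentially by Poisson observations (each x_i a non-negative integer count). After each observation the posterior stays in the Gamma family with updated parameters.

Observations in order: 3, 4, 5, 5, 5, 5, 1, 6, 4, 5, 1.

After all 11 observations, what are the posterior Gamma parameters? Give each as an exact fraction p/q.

alpha=51, beta=40/3

obs 1: x=3 → posterior Gamma(10, 10/3)
obs 2: x=4 → posterior Gamma(14, 13/3)
obs 3: x=5 → posterior Gamma(19, 16/3)
obs 4: x=5 → posterior Gamma(24, 19/3)
obs 5: x=5 → posterior Gamma(29, 22/3)
obs 6: x=5 → posterior Gamma(34, 25/3)
obs 7: x=1 → posterior Gamma(35, 28/3)
obs 8: x=6 → posterior Gamma(41, 31/3)
obs 9: x=4 → posterior Gamma(45, 34/3)
obs 10: x=5 → posterior Gamma(50, 37/3)
obs 11: x=1 → posterior Gamma(51, 40/3)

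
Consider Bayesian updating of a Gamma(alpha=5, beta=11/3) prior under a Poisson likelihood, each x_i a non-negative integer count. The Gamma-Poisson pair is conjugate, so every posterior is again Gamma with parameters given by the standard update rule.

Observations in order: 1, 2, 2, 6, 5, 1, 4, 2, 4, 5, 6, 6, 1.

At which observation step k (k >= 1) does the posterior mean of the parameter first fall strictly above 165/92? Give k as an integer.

k = 4

obs 1: x=1 → posterior Gamma(6, 14/3)
obs 2: x=2 → posterior Gamma(8, 17/3)
obs 3: x=2 → posterior Gamma(10, 20/3)
obs 4: x=6 → posterior Gamma(16, 23/3)
obs 5: x=5 → posterior Gamma(21, 26/3)
obs 6: x=1 → posterior Gamma(22, 29/3)
obs 7: x=4 → posterior Gamma(26, 32/3)
obs 8: x=2 → posterior Gamma(28, 35/3)
obs 9: x=4 → posterior Gamma(32, 38/3)
obs 10: x=5 → posterior Gamma(37, 41/3)
obs 11: x=6 → posterior Gamma(43, 44/3)
obs 12: x=6 → posterior Gamma(49, 47/3)
obs 13: x=1 → posterior Gamma(50, 50/3)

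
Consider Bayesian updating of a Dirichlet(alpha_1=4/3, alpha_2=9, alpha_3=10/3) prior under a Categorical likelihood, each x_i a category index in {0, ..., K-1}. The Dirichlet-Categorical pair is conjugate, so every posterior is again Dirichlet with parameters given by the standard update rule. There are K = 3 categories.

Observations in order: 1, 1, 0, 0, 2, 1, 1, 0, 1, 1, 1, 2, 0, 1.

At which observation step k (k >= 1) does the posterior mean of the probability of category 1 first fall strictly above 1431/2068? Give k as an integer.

k = 2

obs 1: x=1 → posterior Dirichlet(4/3, 10, 10/3)
obs 2: x=1 → posterior Dirichlet(4/3, 11, 10/3)
obs 3: x=0 → posterior Dirichlet(7/3, 11, 10/3)
obs 4: x=0 → posterior Dirichlet(10/3, 11, 10/3)
obs 5: x=2 → posterior Dirichlet(10/3, 11, 13/3)
obs 6: x=1 → posterior Dirichlet(10/3, 12, 13/3)
obs 7: x=1 → posterior Dirichlet(10/3, 13, 13/3)
obs 8: x=0 → posterior Dirichlet(13/3, 13, 13/3)
obs 9: x=1 → posterior Dirichlet(13/3, 14, 13/3)
obs 10: x=1 → posterior Dirichlet(13/3, 15, 13/3)
obs 11: x=1 → posterior Dirichlet(13/3, 16, 13/3)
obs 12: x=2 → posterior Dirichlet(13/3, 16, 16/3)
obs 13: x=0 → posterior Dirichlet(16/3, 16, 16/3)
obs 14: x=1 → posterior Dirichlet(16/3, 17, 16/3)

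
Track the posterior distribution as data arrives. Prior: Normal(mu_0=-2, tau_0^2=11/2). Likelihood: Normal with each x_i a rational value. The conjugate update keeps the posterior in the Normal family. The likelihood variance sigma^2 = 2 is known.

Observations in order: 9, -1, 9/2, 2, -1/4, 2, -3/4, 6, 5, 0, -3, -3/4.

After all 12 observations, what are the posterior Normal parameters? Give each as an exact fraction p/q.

obs 1: x=9 → posterior Normal(91/15, 22/15)
obs 2: x=-1 → posterior Normal(40/13, 11/13)
obs 3: x=9/2 → posterior Normal(7/2, 22/37)
obs 4: x=2 → posterior Normal(101/32, 11/24)
obs 5: x=-1/4 → posterior Normal(595/236, 22/59)
obs 6: x=2 → posterior Normal(683/280, 11/35)
obs 7: x=-3/4 → posterior Normal(325/162, 22/81)
obs 8: x=6 → posterior Normal(457/184, 11/46)
obs 9: x=5 → posterior Normal(567/206, 22/103)
obs 10: x=0 → posterior Normal(189/76, 11/57)
obs 11: x=-3 → posterior Normal(501/250, 22/125)
obs 12: x=-3/4 → posterior Normal(57/32, 11/68)

mu_0=57/32, tau_0^2=11/68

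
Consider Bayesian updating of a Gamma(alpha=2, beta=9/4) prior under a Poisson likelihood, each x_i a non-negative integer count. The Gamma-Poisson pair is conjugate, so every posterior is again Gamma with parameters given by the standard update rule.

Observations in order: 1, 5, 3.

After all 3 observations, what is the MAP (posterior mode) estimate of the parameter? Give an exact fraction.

40/21

obs 1: x=1 → posterior Gamma(3, 13/4)
obs 2: x=5 → posterior Gamma(8, 17/4)
obs 3: x=3 → posterior Gamma(11, 21/4)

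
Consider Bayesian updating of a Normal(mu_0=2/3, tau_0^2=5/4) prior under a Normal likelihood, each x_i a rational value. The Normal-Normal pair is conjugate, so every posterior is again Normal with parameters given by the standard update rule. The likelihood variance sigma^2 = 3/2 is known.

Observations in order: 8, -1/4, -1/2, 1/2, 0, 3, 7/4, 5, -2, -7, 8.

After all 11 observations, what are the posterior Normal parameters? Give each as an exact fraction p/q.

obs 1: x=8 → posterior Normal(4, 15/22)
obs 2: x=-1/4 → posterior Normal(171/64, 15/32)
obs 3: x=-1/2 → posterior Normal(23/12, 5/14)
obs 4: x=1/2 → posterior Normal(171/104, 15/52)
obs 5: x=0 → posterior Normal(171/124, 15/62)
obs 6: x=3 → posterior Normal(77/48, 5/24)
obs 7: x=7/4 → posterior Normal(133/82, 15/82)
obs 8: x=5 → posterior Normal(183/92, 15/92)
obs 9: x=-2 → posterior Normal(163/102, 5/34)
obs 10: x=-7 → posterior Normal(93/112, 15/112)
obs 11: x=8 → posterior Normal(173/122, 15/122)

mu_0=173/122, tau_0^2=15/122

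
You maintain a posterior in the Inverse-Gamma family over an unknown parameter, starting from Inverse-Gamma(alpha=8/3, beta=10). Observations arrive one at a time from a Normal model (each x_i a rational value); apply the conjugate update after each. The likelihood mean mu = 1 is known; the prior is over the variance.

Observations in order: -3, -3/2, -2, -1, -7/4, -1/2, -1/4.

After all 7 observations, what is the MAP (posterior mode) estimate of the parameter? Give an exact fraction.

obs 1: x=-3 → posterior Inverse-Gamma(19/6, 18)
obs 2: x=-3/2 → posterior Inverse-Gamma(11/3, 169/8)
obs 3: x=-2 → posterior Inverse-Gamma(25/6, 205/8)
obs 4: x=-1 → posterior Inverse-Gamma(14/3, 221/8)
obs 5: x=-7/4 → posterior Inverse-Gamma(31/6, 1005/32)
obs 6: x=-1/2 → posterior Inverse-Gamma(17/3, 1041/32)
obs 7: x=-1/4 → posterior Inverse-Gamma(37/6, 533/16)

1599/344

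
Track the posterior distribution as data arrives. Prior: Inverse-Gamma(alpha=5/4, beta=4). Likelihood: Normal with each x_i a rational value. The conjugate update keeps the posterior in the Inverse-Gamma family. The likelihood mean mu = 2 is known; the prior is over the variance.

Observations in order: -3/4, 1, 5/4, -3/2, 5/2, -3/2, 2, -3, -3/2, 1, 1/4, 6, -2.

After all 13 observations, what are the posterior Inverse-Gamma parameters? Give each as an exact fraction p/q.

obs 1: x=-3/4 → posterior Inverse-Gamma(7/4, 249/32)
obs 2: x=1 → posterior Inverse-Gamma(9/4, 265/32)
obs 3: x=5/4 → posterior Inverse-Gamma(11/4, 137/16)
obs 4: x=-3/2 → posterior Inverse-Gamma(13/4, 235/16)
obs 5: x=5/2 → posterior Inverse-Gamma(15/4, 237/16)
obs 6: x=-3/2 → posterior Inverse-Gamma(17/4, 335/16)
obs 7: x=2 → posterior Inverse-Gamma(19/4, 335/16)
obs 8: x=-3 → posterior Inverse-Gamma(21/4, 535/16)
obs 9: x=-3/2 → posterior Inverse-Gamma(23/4, 633/16)
obs 10: x=1 → posterior Inverse-Gamma(25/4, 641/16)
obs 11: x=1/4 → posterior Inverse-Gamma(27/4, 1331/32)
obs 12: x=6 → posterior Inverse-Gamma(29/4, 1587/32)
obs 13: x=-2 → posterior Inverse-Gamma(31/4, 1843/32)

alpha=31/4, beta=1843/32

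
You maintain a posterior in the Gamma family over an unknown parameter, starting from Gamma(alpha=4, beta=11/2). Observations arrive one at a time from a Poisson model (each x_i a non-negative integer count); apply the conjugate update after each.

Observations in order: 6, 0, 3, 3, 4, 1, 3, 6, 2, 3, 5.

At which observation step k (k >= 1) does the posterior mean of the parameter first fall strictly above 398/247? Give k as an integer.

obs 1: x=6 → posterior Gamma(10, 13/2)
obs 2: x=0 → posterior Gamma(10, 15/2)
obs 3: x=3 → posterior Gamma(13, 17/2)
obs 4: x=3 → posterior Gamma(16, 19/2)
obs 5: x=4 → posterior Gamma(20, 21/2)
obs 6: x=1 → posterior Gamma(21, 23/2)
obs 7: x=3 → posterior Gamma(24, 25/2)
obs 8: x=6 → posterior Gamma(30, 27/2)
obs 9: x=2 → posterior Gamma(32, 29/2)
obs 10: x=3 → posterior Gamma(35, 31/2)
obs 11: x=5 → posterior Gamma(40, 33/2)

k = 4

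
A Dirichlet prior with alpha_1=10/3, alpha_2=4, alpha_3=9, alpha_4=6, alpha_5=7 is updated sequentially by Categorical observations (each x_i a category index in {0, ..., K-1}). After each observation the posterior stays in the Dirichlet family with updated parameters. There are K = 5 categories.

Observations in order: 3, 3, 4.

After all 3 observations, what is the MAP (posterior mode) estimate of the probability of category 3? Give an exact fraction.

obs 1: x=3 → posterior Dirichlet(10/3, 4, 9, 7, 7)
obs 2: x=3 → posterior Dirichlet(10/3, 4, 9, 8, 7)
obs 3: x=4 → posterior Dirichlet(10/3, 4, 9, 8, 8)

21/82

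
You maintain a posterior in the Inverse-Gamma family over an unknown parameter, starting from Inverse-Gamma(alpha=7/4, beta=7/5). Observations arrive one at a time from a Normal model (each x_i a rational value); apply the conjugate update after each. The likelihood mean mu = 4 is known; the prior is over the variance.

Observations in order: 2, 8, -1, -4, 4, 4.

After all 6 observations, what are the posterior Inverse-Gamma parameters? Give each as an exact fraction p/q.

obs 1: x=2 → posterior Inverse-Gamma(9/4, 17/5)
obs 2: x=8 → posterior Inverse-Gamma(11/4, 57/5)
obs 3: x=-1 → posterior Inverse-Gamma(13/4, 239/10)
obs 4: x=-4 → posterior Inverse-Gamma(15/4, 559/10)
obs 5: x=4 → posterior Inverse-Gamma(17/4, 559/10)
obs 6: x=4 → posterior Inverse-Gamma(19/4, 559/10)

alpha=19/4, beta=559/10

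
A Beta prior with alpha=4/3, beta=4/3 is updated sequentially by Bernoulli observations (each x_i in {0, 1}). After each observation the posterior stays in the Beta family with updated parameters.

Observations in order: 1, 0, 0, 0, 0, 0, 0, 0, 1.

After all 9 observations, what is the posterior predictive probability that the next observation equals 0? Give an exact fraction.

obs 1: x=1 → posterior Beta(7/3, 4/3)
obs 2: x=0 → posterior Beta(7/3, 7/3)
obs 3: x=0 → posterior Beta(7/3, 10/3)
obs 4: x=0 → posterior Beta(7/3, 13/3)
obs 5: x=0 → posterior Beta(7/3, 16/3)
obs 6: x=0 → posterior Beta(7/3, 19/3)
obs 7: x=0 → posterior Beta(7/3, 22/3)
obs 8: x=0 → posterior Beta(7/3, 25/3)
obs 9: x=1 → posterior Beta(10/3, 25/3)

5/7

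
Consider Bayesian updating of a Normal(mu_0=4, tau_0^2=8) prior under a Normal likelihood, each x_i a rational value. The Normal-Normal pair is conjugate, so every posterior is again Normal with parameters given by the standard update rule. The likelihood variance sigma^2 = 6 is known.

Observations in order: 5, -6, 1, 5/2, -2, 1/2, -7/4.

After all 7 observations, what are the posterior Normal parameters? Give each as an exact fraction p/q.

obs 1: x=5 → posterior Normal(32/7, 24/7)
obs 2: x=-6 → posterior Normal(8/11, 24/11)
obs 3: x=1 → posterior Normal(4/5, 8/5)
obs 4: x=5/2 → posterior Normal(22/19, 24/19)
obs 5: x=-2 → posterior Normal(14/23, 24/23)
obs 6: x=1/2 → posterior Normal(16/27, 8/9)
obs 7: x=-7/4 → posterior Normal(9/31, 24/31)

mu_0=9/31, tau_0^2=24/31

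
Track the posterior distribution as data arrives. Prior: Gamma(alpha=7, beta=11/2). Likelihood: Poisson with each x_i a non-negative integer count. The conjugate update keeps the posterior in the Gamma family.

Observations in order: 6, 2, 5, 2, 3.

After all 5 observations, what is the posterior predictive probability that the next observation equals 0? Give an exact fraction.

1136272165922724266740722458520501/11045767571919545466173812409689943

obs 1: x=6 → posterior Gamma(13, 13/2)
obs 2: x=2 → posterior Gamma(15, 15/2)
obs 3: x=5 → posterior Gamma(20, 17/2)
obs 4: x=2 → posterior Gamma(22, 19/2)
obs 5: x=3 → posterior Gamma(25, 21/2)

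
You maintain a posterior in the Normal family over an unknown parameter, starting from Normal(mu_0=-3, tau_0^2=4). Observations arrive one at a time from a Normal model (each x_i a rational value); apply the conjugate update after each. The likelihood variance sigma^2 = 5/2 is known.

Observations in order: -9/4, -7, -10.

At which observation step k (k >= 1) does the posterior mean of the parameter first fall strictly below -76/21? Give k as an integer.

obs 1: x=-9/4 → posterior Normal(-33/13, 20/13)
obs 2: x=-7 → posterior Normal(-89/21, 20/21)
obs 3: x=-10 → posterior Normal(-169/29, 20/29)

k = 2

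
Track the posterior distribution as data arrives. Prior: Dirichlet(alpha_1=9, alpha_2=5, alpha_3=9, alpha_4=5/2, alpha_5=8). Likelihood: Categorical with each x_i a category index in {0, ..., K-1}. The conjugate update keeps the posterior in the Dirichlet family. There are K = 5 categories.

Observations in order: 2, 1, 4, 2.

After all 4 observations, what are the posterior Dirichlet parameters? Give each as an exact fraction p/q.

obs 1: x=2 → posterior Dirichlet(9, 5, 10, 5/2, 8)
obs 2: x=1 → posterior Dirichlet(9, 6, 10, 5/2, 8)
obs 3: x=4 → posterior Dirichlet(9, 6, 10, 5/2, 9)
obs 4: x=2 → posterior Dirichlet(9, 6, 11, 5/2, 9)

alpha_1=9, alpha_2=6, alpha_3=11, alpha_4=5/2, alpha_5=9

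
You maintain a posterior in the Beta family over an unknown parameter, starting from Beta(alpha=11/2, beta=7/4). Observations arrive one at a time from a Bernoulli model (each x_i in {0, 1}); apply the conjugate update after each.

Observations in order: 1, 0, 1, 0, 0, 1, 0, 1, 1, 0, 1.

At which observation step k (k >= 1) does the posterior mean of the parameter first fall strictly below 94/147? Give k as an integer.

k = 5

obs 1: x=1 → posterior Beta(13/2, 7/4)
obs 2: x=0 → posterior Beta(13/2, 11/4)
obs 3: x=1 → posterior Beta(15/2, 11/4)
obs 4: x=0 → posterior Beta(15/2, 15/4)
obs 5: x=0 → posterior Beta(15/2, 19/4)
obs 6: x=1 → posterior Beta(17/2, 19/4)
obs 7: x=0 → posterior Beta(17/2, 23/4)
obs 8: x=1 → posterior Beta(19/2, 23/4)
obs 9: x=1 → posterior Beta(21/2, 23/4)
obs 10: x=0 → posterior Beta(21/2, 27/4)
obs 11: x=1 → posterior Beta(23/2, 27/4)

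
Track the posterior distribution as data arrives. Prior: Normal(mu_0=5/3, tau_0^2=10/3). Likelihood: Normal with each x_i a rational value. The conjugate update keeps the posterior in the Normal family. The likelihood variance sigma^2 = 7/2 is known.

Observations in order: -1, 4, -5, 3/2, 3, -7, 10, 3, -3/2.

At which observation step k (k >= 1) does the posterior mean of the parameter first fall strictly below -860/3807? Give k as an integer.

k = 6

obs 1: x=-1 → posterior Normal(15/41, 70/41)
obs 2: x=4 → posterior Normal(95/61, 70/61)
obs 3: x=-5 → posterior Normal(-5/81, 70/81)
obs 4: x=3/2 → posterior Normal(25/101, 70/101)
obs 5: x=3 → posterior Normal(85/121, 70/121)
obs 6: x=-7 → posterior Normal(-55/141, 70/141)
obs 7: x=10 → posterior Normal(145/161, 10/23)
obs 8: x=3 → posterior Normal(205/181, 70/181)
obs 9: x=-3/2 → posterior Normal(175/201, 70/201)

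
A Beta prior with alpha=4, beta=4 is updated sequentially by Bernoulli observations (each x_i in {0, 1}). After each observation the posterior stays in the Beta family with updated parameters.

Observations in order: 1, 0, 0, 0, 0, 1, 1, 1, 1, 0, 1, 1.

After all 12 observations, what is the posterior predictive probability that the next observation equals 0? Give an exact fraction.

obs 1: x=1 → posterior Beta(5, 4)
obs 2: x=0 → posterior Beta(5, 5)
obs 3: x=0 → posterior Beta(5, 6)
obs 4: x=0 → posterior Beta(5, 7)
obs 5: x=0 → posterior Beta(5, 8)
obs 6: x=1 → posterior Beta(6, 8)
obs 7: x=1 → posterior Beta(7, 8)
obs 8: x=1 → posterior Beta(8, 8)
obs 9: x=1 → posterior Beta(9, 8)
obs 10: x=0 → posterior Beta(9, 9)
obs 11: x=1 → posterior Beta(10, 9)
obs 12: x=1 → posterior Beta(11, 9)

9/20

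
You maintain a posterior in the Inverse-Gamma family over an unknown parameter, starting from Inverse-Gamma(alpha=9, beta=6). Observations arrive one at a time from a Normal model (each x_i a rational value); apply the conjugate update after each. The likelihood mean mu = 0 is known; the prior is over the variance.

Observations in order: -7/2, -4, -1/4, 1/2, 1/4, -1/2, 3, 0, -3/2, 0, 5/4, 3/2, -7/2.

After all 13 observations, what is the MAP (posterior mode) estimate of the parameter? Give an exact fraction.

obs 1: x=-7/2 → posterior Inverse-Gamma(19/2, 97/8)
obs 2: x=-4 → posterior Inverse-Gamma(10, 161/8)
obs 3: x=-1/4 → posterior Inverse-Gamma(21/2, 645/32)
obs 4: x=1/2 → posterior Inverse-Gamma(11, 649/32)
obs 5: x=1/4 → posterior Inverse-Gamma(23/2, 325/16)
obs 6: x=-1/2 → posterior Inverse-Gamma(12, 327/16)
obs 7: x=3 → posterior Inverse-Gamma(25/2, 399/16)
obs 8: x=0 → posterior Inverse-Gamma(13, 399/16)
obs 9: x=-3/2 → posterior Inverse-Gamma(27/2, 417/16)
obs 10: x=0 → posterior Inverse-Gamma(14, 417/16)
obs 11: x=5/4 → posterior Inverse-Gamma(29/2, 859/32)
obs 12: x=3/2 → posterior Inverse-Gamma(15, 895/32)
obs 13: x=-7/2 → posterior Inverse-Gamma(31/2, 1091/32)

1091/528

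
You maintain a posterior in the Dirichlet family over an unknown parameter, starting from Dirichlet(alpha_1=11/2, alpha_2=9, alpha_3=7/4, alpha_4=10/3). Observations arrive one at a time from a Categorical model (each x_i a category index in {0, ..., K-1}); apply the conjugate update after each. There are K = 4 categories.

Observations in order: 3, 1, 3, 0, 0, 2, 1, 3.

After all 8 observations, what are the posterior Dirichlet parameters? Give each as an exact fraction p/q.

obs 1: x=3 → posterior Dirichlet(11/2, 9, 7/4, 13/3)
obs 2: x=1 → posterior Dirichlet(11/2, 10, 7/4, 13/3)
obs 3: x=3 → posterior Dirichlet(11/2, 10, 7/4, 16/3)
obs 4: x=0 → posterior Dirichlet(13/2, 10, 7/4, 16/3)
obs 5: x=0 → posterior Dirichlet(15/2, 10, 7/4, 16/3)
obs 6: x=2 → posterior Dirichlet(15/2, 10, 11/4, 16/3)
obs 7: x=1 → posterior Dirichlet(15/2, 11, 11/4, 16/3)
obs 8: x=3 → posterior Dirichlet(15/2, 11, 11/4, 19/3)

alpha_1=15/2, alpha_2=11, alpha_3=11/4, alpha_4=19/3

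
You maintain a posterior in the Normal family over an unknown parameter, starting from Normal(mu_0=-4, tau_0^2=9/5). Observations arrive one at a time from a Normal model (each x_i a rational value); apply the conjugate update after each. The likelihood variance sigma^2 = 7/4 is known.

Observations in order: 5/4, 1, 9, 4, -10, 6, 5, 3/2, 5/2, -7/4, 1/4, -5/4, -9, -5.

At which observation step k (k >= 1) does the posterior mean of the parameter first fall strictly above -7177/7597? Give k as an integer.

obs 1: x=5/4 → posterior Normal(-95/71, 63/71)
obs 2: x=1 → posterior Normal(-59/107, 63/107)
obs 3: x=9 → posterior Normal(265/143, 63/143)
obs 4: x=4 → posterior Normal(409/179, 63/179)
obs 5: x=-10 → posterior Normal(49/215, 63/215)
obs 6: x=6 → posterior Normal(265/251, 63/251)
obs 7: x=5 → posterior Normal(445/287, 9/41)
obs 8: x=3/2 → posterior Normal(499/323, 63/323)
obs 9: x=5/2 → posterior Normal(589/359, 63/359)
obs 10: x=-7/4 → posterior Normal(526/395, 63/395)
obs 11: x=1/4 → posterior Normal(535/431, 63/431)
obs 12: x=-5/4 → posterior Normal(490/467, 63/467)
obs 13: x=-9 → posterior Normal(166/503, 63/503)
obs 14: x=-5 → posterior Normal(-2/77, 9/77)

k = 2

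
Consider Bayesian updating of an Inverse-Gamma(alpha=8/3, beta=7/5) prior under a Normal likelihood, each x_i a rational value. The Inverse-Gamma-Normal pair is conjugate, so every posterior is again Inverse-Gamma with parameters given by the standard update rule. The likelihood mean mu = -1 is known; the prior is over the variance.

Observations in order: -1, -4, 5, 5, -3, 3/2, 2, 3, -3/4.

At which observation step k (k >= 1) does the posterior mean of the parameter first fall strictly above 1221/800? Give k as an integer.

k = 2

obs 1: x=-1 → posterior Inverse-Gamma(19/6, 7/5)
obs 2: x=-4 → posterior Inverse-Gamma(11/3, 59/10)
obs 3: x=5 → posterior Inverse-Gamma(25/6, 239/10)
obs 4: x=5 → posterior Inverse-Gamma(14/3, 419/10)
obs 5: x=-3 → posterior Inverse-Gamma(31/6, 439/10)
obs 6: x=3/2 → posterior Inverse-Gamma(17/3, 1881/40)
obs 7: x=2 → posterior Inverse-Gamma(37/6, 2061/40)
obs 8: x=3 → posterior Inverse-Gamma(20/3, 2381/40)
obs 9: x=-3/4 → posterior Inverse-Gamma(43/6, 9529/160)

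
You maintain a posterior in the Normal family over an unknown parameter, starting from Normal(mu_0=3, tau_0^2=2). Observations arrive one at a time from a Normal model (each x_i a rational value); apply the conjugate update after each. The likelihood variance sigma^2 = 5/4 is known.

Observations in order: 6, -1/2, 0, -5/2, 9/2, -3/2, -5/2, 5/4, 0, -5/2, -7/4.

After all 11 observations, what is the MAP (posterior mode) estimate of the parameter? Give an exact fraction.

obs 1: x=6 → posterior Normal(63/13, 10/13)
obs 2: x=-1/2 → posterior Normal(59/21, 10/21)
obs 3: x=0 → posterior Normal(59/29, 10/29)
obs 4: x=-5/2 → posterior Normal(39/37, 10/37)
obs 5: x=9/2 → posterior Normal(5/3, 2/9)
obs 6: x=-3/2 → posterior Normal(63/53, 10/53)
obs 7: x=-5/2 → posterior Normal(43/61, 10/61)
obs 8: x=5/4 → posterior Normal(53/69, 10/69)
obs 9: x=0 → posterior Normal(53/77, 10/77)
obs 10: x=-5/2 → posterior Normal(33/85, 2/17)
obs 11: x=-7/4 → posterior Normal(19/93, 10/93)

19/93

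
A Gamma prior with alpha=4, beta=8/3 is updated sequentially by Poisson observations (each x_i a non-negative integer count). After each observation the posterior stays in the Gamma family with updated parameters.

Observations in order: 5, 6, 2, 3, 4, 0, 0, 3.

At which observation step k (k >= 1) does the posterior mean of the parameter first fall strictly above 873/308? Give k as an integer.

obs 1: x=5 → posterior Gamma(9, 11/3)
obs 2: x=6 → posterior Gamma(15, 14/3)
obs 3: x=2 → posterior Gamma(17, 17/3)
obs 4: x=3 → posterior Gamma(20, 20/3)
obs 5: x=4 → posterior Gamma(24, 23/3)
obs 6: x=0 → posterior Gamma(24, 26/3)
obs 7: x=0 → posterior Gamma(24, 29/3)
obs 8: x=3 → posterior Gamma(27, 32/3)

k = 2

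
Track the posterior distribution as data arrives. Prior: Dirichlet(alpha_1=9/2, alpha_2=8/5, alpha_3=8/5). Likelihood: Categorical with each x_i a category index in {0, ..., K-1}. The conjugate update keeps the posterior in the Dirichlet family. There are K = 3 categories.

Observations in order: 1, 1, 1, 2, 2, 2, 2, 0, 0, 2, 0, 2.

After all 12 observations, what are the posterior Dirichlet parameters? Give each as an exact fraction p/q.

alpha_1=15/2, alpha_2=23/5, alpha_3=38/5

obs 1: x=1 → posterior Dirichlet(9/2, 13/5, 8/5)
obs 2: x=1 → posterior Dirichlet(9/2, 18/5, 8/5)
obs 3: x=1 → posterior Dirichlet(9/2, 23/5, 8/5)
obs 4: x=2 → posterior Dirichlet(9/2, 23/5, 13/5)
obs 5: x=2 → posterior Dirichlet(9/2, 23/5, 18/5)
obs 6: x=2 → posterior Dirichlet(9/2, 23/5, 23/5)
obs 7: x=2 → posterior Dirichlet(9/2, 23/5, 28/5)
obs 8: x=0 → posterior Dirichlet(11/2, 23/5, 28/5)
obs 9: x=0 → posterior Dirichlet(13/2, 23/5, 28/5)
obs 10: x=2 → posterior Dirichlet(13/2, 23/5, 33/5)
obs 11: x=0 → posterior Dirichlet(15/2, 23/5, 33/5)
obs 12: x=2 → posterior Dirichlet(15/2, 23/5, 38/5)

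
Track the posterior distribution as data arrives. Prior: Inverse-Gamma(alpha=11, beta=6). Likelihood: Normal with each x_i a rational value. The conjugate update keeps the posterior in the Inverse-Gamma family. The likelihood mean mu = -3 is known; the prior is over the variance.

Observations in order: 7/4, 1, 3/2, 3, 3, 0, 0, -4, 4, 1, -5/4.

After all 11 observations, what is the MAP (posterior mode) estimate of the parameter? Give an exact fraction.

1839/280

obs 1: x=7/4 → posterior Inverse-Gamma(23/2, 553/32)
obs 2: x=1 → posterior Inverse-Gamma(12, 809/32)
obs 3: x=3/2 → posterior Inverse-Gamma(25/2, 1133/32)
obs 4: x=3 → posterior Inverse-Gamma(13, 1709/32)
obs 5: x=3 → posterior Inverse-Gamma(27/2, 2285/32)
obs 6: x=0 → posterior Inverse-Gamma(14, 2429/32)
obs 7: x=0 → posterior Inverse-Gamma(29/2, 2573/32)
obs 8: x=-4 → posterior Inverse-Gamma(15, 2589/32)
obs 9: x=4 → posterior Inverse-Gamma(31/2, 3373/32)
obs 10: x=1 → posterior Inverse-Gamma(16, 3629/32)
obs 11: x=-5/4 → posterior Inverse-Gamma(33/2, 1839/16)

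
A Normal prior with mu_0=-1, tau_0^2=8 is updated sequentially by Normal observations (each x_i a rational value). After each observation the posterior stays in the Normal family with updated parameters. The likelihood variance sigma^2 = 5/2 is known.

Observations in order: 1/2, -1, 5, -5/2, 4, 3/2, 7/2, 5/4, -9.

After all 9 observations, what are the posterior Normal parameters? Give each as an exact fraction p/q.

mu_0=47/149, tau_0^2=40/149

obs 1: x=1/2 → posterior Normal(1/7, 40/21)
obs 2: x=-1 → posterior Normal(-13/37, 40/37)
obs 3: x=5 → posterior Normal(67/53, 40/53)
obs 4: x=-5/2 → posterior Normal(9/23, 40/69)
obs 5: x=4 → posterior Normal(91/85, 8/17)
obs 6: x=3/2 → posterior Normal(115/101, 40/101)
obs 7: x=7/2 → posterior Normal(19/13, 40/117)
obs 8: x=5/4 → posterior Normal(191/133, 40/133)
obs 9: x=-9 → posterior Normal(47/149, 40/149)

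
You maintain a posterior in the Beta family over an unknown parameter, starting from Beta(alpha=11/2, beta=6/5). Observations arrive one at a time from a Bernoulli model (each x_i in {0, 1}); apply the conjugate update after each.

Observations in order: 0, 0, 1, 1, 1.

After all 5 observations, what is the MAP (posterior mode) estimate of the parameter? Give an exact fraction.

75/97

obs 1: x=0 → posterior Beta(11/2, 11/5)
obs 2: x=0 → posterior Beta(11/2, 16/5)
obs 3: x=1 → posterior Beta(13/2, 16/5)
obs 4: x=1 → posterior Beta(15/2, 16/5)
obs 5: x=1 → posterior Beta(17/2, 16/5)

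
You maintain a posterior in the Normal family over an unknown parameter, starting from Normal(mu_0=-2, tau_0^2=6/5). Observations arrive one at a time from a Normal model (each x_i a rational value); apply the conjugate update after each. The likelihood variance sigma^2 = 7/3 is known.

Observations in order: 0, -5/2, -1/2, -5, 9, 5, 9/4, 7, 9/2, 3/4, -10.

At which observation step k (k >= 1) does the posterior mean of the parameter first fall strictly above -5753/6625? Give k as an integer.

obs 1: x=0 → posterior Normal(-70/53, 42/53)
obs 2: x=-5/2 → posterior Normal(-115/71, 42/71)
obs 3: x=-1/2 → posterior Normal(-124/89, 42/89)
obs 4: x=-5 → posterior Normal(-2, 42/107)
obs 5: x=9 → posterior Normal(-52/125, 42/125)
obs 6: x=5 → posterior Normal(38/143, 42/143)
obs 7: x=9/4 → posterior Normal(157/322, 6/23)
obs 8: x=7 → posterior Normal(409/358, 42/179)
obs 9: x=9/2 → posterior Normal(571/394, 42/197)
obs 10: x=3/4 → posterior Normal(299/215, 42/215)
obs 11: x=-10 → posterior Normal(119/233, 42/233)

k = 5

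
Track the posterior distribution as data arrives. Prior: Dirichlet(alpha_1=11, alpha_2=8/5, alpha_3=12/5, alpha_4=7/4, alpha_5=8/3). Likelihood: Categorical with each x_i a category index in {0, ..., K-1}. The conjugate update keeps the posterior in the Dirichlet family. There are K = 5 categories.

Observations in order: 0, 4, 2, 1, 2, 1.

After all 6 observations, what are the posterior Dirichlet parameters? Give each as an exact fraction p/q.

alpha_1=12, alpha_2=18/5, alpha_3=22/5, alpha_4=7/4, alpha_5=11/3

obs 1: x=0 → posterior Dirichlet(12, 8/5, 12/5, 7/4, 8/3)
obs 2: x=4 → posterior Dirichlet(12, 8/5, 12/5, 7/4, 11/3)
obs 3: x=2 → posterior Dirichlet(12, 8/5, 17/5, 7/4, 11/3)
obs 4: x=1 → posterior Dirichlet(12, 13/5, 17/5, 7/4, 11/3)
obs 5: x=2 → posterior Dirichlet(12, 13/5, 22/5, 7/4, 11/3)
obs 6: x=1 → posterior Dirichlet(12, 18/5, 22/5, 7/4, 11/3)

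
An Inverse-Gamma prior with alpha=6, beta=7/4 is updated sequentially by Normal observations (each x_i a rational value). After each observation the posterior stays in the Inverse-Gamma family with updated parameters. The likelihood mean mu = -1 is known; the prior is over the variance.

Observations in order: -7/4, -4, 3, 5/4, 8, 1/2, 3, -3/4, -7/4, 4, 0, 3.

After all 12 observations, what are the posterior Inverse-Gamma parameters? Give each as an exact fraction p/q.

alpha=12, beta=88

obs 1: x=-7/4 → posterior Inverse-Gamma(13/2, 65/32)
obs 2: x=-4 → posterior Inverse-Gamma(7, 209/32)
obs 3: x=3 → posterior Inverse-Gamma(15/2, 465/32)
obs 4: x=5/4 → posterior Inverse-Gamma(8, 273/16)
obs 5: x=8 → posterior Inverse-Gamma(17/2, 921/16)
obs 6: x=1/2 → posterior Inverse-Gamma(9, 939/16)
obs 7: x=3 → posterior Inverse-Gamma(19/2, 1067/16)
obs 8: x=-3/4 → posterior Inverse-Gamma(10, 2135/32)
obs 9: x=-7/4 → posterior Inverse-Gamma(21/2, 67)
obs 10: x=4 → posterior Inverse-Gamma(11, 159/2)
obs 11: x=0 → posterior Inverse-Gamma(23/2, 80)
obs 12: x=3 → posterior Inverse-Gamma(12, 88)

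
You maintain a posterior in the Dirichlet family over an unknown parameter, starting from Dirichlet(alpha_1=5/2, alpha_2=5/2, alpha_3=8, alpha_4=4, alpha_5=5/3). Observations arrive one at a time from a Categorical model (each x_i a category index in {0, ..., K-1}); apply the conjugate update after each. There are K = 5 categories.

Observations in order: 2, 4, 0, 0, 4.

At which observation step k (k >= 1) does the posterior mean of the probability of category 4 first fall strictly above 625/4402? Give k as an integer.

k = 5

obs 1: x=2 → posterior Dirichlet(5/2, 5/2, 9, 4, 5/3)
obs 2: x=4 → posterior Dirichlet(5/2, 5/2, 9, 4, 8/3)
obs 3: x=0 → posterior Dirichlet(7/2, 5/2, 9, 4, 8/3)
obs 4: x=0 → posterior Dirichlet(9/2, 5/2, 9, 4, 8/3)
obs 5: x=4 → posterior Dirichlet(9/2, 5/2, 9, 4, 11/3)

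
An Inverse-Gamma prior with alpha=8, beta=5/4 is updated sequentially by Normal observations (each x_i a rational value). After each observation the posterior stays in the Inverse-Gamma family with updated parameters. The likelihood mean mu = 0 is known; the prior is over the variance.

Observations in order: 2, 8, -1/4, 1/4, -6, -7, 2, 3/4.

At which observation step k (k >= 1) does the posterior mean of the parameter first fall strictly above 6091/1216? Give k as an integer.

obs 1: x=2 → posterior Inverse-Gamma(17/2, 13/4)
obs 2: x=8 → posterior Inverse-Gamma(9, 141/4)
obs 3: x=-1/4 → posterior Inverse-Gamma(19/2, 1129/32)
obs 4: x=1/4 → posterior Inverse-Gamma(10, 565/16)
obs 5: x=-6 → posterior Inverse-Gamma(21/2, 853/16)
obs 6: x=-7 → posterior Inverse-Gamma(11, 1245/16)
obs 7: x=2 → posterior Inverse-Gamma(23/2, 1277/16)
obs 8: x=3/4 → posterior Inverse-Gamma(12, 2563/32)

k = 5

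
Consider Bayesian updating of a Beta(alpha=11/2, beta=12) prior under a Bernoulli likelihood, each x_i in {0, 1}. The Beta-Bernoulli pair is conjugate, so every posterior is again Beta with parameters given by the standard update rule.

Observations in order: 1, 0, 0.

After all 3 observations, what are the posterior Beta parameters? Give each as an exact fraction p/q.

alpha=13/2, beta=14

obs 1: x=1 → posterior Beta(13/2, 12)
obs 2: x=0 → posterior Beta(13/2, 13)
obs 3: x=0 → posterior Beta(13/2, 14)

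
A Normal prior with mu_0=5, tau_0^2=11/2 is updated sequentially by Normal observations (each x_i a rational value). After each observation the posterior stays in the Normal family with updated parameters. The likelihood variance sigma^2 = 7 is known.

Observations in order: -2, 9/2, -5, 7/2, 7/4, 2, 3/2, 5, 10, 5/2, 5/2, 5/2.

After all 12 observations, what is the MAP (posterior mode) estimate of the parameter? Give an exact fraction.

1545/584

obs 1: x=-2 → posterior Normal(48/25, 77/25)
obs 2: x=9/2 → posterior Normal(65/24, 77/36)
obs 3: x=-5 → posterior Normal(85/94, 77/47)
obs 4: x=7/2 → posterior Normal(81/58, 77/58)
obs 5: x=7/4 → posterior Normal(401/276, 77/69)
obs 6: x=2 → posterior Normal(489/320, 77/80)
obs 7: x=3/2 → posterior Normal(555/364, 11/13)
obs 8: x=5 → posterior Normal(775/408, 77/102)
obs 9: x=10 → posterior Normal(1215/452, 77/113)
obs 10: x=5/2 → posterior Normal(1325/496, 77/124)
obs 11: x=5/2 → posterior Normal(287/108, 77/135)
obs 12: x=5/2 → posterior Normal(1545/584, 77/146)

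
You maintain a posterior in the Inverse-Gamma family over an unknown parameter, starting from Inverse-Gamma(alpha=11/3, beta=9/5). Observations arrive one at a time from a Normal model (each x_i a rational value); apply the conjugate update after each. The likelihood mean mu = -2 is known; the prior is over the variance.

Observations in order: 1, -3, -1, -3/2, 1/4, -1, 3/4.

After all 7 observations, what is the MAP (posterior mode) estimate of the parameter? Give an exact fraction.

3417/1960

obs 1: x=1 → posterior Inverse-Gamma(25/6, 63/10)
obs 2: x=-3 → posterior Inverse-Gamma(14/3, 34/5)
obs 3: x=-1 → posterior Inverse-Gamma(31/6, 73/10)
obs 4: x=-3/2 → posterior Inverse-Gamma(17/3, 297/40)
obs 5: x=1/4 → posterior Inverse-Gamma(37/6, 1593/160)
obs 6: x=-1 → posterior Inverse-Gamma(20/3, 1673/160)
obs 7: x=3/4 → posterior Inverse-Gamma(43/6, 1139/80)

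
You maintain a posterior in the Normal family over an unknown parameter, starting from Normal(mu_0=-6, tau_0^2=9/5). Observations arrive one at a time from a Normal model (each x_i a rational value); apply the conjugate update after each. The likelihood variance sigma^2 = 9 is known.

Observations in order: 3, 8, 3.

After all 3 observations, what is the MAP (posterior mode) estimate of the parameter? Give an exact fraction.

-2

obs 1: x=3 → posterior Normal(-9/2, 3/2)
obs 2: x=8 → posterior Normal(-19/7, 9/7)
obs 3: x=3 → posterior Normal(-2, 9/8)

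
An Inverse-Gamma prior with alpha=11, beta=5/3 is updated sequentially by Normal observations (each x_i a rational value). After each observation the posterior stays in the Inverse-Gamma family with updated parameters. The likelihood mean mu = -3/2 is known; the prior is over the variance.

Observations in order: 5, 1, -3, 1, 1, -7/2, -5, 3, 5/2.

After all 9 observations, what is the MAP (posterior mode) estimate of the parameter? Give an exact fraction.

1429/396

obs 1: x=5 → posterior Inverse-Gamma(23/2, 547/24)
obs 2: x=1 → posterior Inverse-Gamma(12, 311/12)
obs 3: x=-3 → posterior Inverse-Gamma(25/2, 649/24)
obs 4: x=1 → posterior Inverse-Gamma(13, 181/6)
obs 5: x=1 → posterior Inverse-Gamma(27/2, 799/24)
obs 6: x=-7/2 → posterior Inverse-Gamma(14, 847/24)
obs 7: x=-5 → posterior Inverse-Gamma(29/2, 497/12)
obs 8: x=3 → posterior Inverse-Gamma(15, 1237/24)
obs 9: x=5/2 → posterior Inverse-Gamma(31/2, 1429/24)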